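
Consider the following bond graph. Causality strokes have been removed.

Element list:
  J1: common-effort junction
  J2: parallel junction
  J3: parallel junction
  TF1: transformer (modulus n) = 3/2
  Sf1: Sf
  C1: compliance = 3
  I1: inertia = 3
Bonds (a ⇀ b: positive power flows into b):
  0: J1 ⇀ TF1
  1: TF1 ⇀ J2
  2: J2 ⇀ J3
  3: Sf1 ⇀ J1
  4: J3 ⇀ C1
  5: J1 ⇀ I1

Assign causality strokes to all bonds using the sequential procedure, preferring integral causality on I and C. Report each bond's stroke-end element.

bond 3 stroke at Sf1  (source Sf1 imposes f)
bond 4 stroke at J3  (C1: C, integral causality)
bond 2 stroke at J2  (common-e at J3 fixed by 4)
bond 1 stroke at TF1  (J2: bond 2 brought effort, rest push out)
bond 0 stroke at J1  (TF1: transformer flips bond 1)
bond 5 stroke at I1  (0-jn J1 has e-setter on 0)

b0 |J1
b1 |TF1
b2 |J2
b3 |Sf1
b4 |J3
b5 |I1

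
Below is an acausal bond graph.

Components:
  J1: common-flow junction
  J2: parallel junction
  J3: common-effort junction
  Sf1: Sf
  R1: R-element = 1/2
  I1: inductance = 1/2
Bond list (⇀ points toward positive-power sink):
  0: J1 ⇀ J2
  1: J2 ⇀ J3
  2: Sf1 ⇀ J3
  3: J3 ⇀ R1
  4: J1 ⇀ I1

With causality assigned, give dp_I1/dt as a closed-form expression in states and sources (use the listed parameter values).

β2 stroke→Sf1  (Sf1 fixes flow; stroke at Sf1)
β4 stroke→I1  (I1 outputs flow p/I1)
β0 stroke→J1  (1-jn J1 has f-setter on 4)
β1 stroke→J2  (closing 0-jn rule on J2)
β3 stroke→J3  (J3: last free bond brings effort in)

dp_I1/dt = -F_Sf1/2 - p_I1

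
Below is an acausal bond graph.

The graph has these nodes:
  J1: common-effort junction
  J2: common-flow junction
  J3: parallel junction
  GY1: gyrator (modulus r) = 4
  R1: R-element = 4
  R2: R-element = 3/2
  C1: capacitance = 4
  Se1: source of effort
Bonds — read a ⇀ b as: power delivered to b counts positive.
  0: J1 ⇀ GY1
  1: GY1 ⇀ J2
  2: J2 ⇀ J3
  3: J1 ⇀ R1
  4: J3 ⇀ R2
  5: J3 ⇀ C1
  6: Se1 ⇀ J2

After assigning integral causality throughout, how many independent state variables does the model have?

b6 →J2  (Se1 fixes effort; stroke away)
b5 →J3  (prefer integral on C1)
b2 →J2  (common-e at J3 fixed by 5)
b4 →R2  (J3: bond 5 brought effort, rest push out)
b1 →GY1  (only one flow-in slot at J2)
b0 →GY1  (GY1: gyrator matches bond 1)
b3 →J1  (J1: last free bond brings effort in)

1  (C1 all integral)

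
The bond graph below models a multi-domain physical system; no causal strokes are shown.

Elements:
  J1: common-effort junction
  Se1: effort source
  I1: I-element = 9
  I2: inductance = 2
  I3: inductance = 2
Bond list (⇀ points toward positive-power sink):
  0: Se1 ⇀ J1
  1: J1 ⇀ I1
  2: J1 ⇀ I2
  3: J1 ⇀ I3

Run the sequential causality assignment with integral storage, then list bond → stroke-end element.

β0 stroke at J1  (Se1 (Se) sets effort on bond)
β1 stroke at I1  (J1 effort already set via bond 0)
β2 stroke at I2  (J1: bond 0 brought effort, rest push out)
β3 stroke at I3  (J1: bond 0 brought effort, rest push out)

b0 stroke at J1
b1 stroke at I1
b2 stroke at I2
b3 stroke at I3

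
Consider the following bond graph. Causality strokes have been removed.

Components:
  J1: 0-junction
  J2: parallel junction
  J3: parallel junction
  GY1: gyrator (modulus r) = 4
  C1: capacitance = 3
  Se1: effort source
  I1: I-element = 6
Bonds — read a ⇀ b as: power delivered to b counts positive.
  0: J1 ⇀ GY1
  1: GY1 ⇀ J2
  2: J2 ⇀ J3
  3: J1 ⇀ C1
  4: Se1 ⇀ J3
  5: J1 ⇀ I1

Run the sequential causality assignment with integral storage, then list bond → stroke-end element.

β4 stroke at J3  (Se1 (Se) sets effort on bond)
β2 stroke at J2  (0-jn J3 has e-setter on 4)
β1 stroke at GY1  (J2: bond 2 brought effort, rest push out)
β0 stroke at GY1  (GY GY1: same side as bond 1)
β3 stroke at J1  (C1 integral (e out))
β5 stroke at I1  (J1 effort already set via bond 3)

β0 →GY1
β1 →GY1
β2 →J2
β3 →J1
β4 →J3
β5 →I1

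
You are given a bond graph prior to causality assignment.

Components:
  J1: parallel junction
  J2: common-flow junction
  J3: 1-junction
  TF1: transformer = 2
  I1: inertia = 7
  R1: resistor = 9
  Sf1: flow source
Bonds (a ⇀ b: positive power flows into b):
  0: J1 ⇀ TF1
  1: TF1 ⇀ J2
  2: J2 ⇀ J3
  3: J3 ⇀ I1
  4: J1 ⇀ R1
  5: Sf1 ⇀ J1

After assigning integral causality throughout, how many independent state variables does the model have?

bond 5 →Sf1  (source Sf1 imposes f)
bond 3 →I1  (I1 integral (f out))
bond 2 →J3  (common-f at J3 fixed by 3)
bond 1 →J2  (1-jn J2 has f-setter on 2)
bond 0 →TF1  (TF1: transformer flips bond 1)
bond 4 →J1  (J1: last free bond brings effort in)

1  (I1 all integral)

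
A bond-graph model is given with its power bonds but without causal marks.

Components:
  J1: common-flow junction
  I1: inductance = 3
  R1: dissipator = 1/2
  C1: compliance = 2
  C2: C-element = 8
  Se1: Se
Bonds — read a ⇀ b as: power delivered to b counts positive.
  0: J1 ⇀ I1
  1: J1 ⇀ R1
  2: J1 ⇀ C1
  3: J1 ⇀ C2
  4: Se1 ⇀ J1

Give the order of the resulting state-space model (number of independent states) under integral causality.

3  (C1, C2, I1 all integral)

b4 |J1  (Se1: effort source, stroke at far end)
b0 |I1  (I1 integral (f out))
b1 |J1  (J1: bond 0 brought flow, rest push out)
b2 |J1  (J1: bond 0 brought flow, rest push out)
b3 |J1  (common-f at J1 fixed by 0)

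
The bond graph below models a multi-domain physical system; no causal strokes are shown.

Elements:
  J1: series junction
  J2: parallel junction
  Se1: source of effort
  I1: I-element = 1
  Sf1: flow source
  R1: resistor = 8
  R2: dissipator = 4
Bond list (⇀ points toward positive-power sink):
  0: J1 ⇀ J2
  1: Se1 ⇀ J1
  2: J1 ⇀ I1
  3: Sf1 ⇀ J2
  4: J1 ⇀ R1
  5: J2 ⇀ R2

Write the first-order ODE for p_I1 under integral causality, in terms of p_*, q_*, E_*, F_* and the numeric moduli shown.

bond 1 →J1  (Se1 fixes effort; stroke away)
bond 3 →Sf1  (source Sf1 imposes f)
bond 2 →I1  (prefer integral on I1)
bond 0 →J1  (J1: bond 2 brought flow, rest push out)
bond 4 →J1  (J1 flow already set via bond 2)
bond 5 →J2  (only one effort-in slot at J2)

dp_I1/dt = E_Se1 - 4*F_Sf1 - 12*p_I1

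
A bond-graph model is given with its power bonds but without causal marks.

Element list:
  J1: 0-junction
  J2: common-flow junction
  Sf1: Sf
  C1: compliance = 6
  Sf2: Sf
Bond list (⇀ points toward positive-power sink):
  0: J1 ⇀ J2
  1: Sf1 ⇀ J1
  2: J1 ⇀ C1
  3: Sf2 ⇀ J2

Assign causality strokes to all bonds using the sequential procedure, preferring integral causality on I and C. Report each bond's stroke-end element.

b0 stroke at J2
b1 stroke at Sf1
b2 stroke at J1
b3 stroke at Sf2

b1 stroke at Sf1  (Sf1: flow source, stroke at near end)
b3 stroke at Sf2  (source Sf2 imposes f)
b0 stroke at J2  (J2 flow already set via bond 3)
b2 stroke at J1  (only one effort-in slot at J1)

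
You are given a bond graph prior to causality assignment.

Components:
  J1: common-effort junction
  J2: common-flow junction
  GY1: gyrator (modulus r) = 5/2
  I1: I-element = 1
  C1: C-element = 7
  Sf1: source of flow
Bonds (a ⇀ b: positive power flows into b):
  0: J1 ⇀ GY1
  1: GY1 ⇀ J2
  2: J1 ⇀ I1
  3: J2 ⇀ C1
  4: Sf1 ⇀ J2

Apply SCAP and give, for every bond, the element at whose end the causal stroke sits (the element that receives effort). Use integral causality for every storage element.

β4 stroke at Sf1  (Sf1 (Sf) sets flow on bond)
β1 stroke at J2  (J2: bond 4 brought flow, rest push out)
β3 stroke at J2  (J2 flow already set via bond 4)
β0 stroke at J1  (GY1 both-in/both-out from 1)
β2 stroke at I1  (common-e at J1 fixed by 0)

β0 |J1
β1 |J2
β2 |I1
β3 |J2
β4 |Sf1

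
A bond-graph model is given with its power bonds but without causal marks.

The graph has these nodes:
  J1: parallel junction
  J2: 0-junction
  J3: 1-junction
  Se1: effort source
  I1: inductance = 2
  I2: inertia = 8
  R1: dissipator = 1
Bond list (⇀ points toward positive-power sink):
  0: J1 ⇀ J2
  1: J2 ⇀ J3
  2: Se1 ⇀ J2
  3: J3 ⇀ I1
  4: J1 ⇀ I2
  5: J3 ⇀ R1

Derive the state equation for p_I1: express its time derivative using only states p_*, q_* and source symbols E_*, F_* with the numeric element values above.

b2 stroke at J2  (Se1: effort source, stroke at far end)
b0 stroke at J1  (0-jn J2 has e-setter on 2)
b1 stroke at J3  (0-jn J2 has e-setter on 2)
b4 stroke at I2  (0-jn J1 has e-setter on 0)
b3 stroke at I1  (I1 outputs flow p/I1)
b5 stroke at J3  (1-jn J3 has f-setter on 3)

dp_I1/dt = E_Se1 - p_I1/2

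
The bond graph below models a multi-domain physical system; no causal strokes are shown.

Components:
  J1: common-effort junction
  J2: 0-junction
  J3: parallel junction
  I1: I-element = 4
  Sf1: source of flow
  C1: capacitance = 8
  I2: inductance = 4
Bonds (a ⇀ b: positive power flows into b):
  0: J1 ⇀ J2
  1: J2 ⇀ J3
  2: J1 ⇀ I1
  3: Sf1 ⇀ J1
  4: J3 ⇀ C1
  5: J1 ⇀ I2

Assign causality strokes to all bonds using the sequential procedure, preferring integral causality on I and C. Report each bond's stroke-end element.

bond 3 stroke at Sf1  (source Sf1 imposes f)
bond 2 stroke at I1  (I1 integral (f out))
bond 4 stroke at J3  (C1: C, integral causality)
bond 1 stroke at J2  (0-jn J3 has e-setter on 4)
bond 0 stroke at J1  (J2: bond 1 brought effort, rest push out)
bond 5 stroke at I2  (common-e at J1 fixed by 0)

β0 stroke at J1
β1 stroke at J2
β2 stroke at I1
β3 stroke at Sf1
β4 stroke at J3
β5 stroke at I2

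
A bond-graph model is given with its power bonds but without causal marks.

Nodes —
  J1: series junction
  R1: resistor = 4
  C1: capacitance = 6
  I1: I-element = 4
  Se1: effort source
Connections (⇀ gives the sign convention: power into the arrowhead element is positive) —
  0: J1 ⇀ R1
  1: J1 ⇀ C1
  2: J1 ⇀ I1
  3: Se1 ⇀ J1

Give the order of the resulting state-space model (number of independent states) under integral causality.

2  (C1, I1 all integral)

β3 stroke at J1  (Se1: effort source, stroke at far end)
β1 stroke at J1  (C1 integral (e out))
β2 stroke at I1  (I1: I, integral causality)
β0 stroke at J1  (common-f at J1 fixed by 2)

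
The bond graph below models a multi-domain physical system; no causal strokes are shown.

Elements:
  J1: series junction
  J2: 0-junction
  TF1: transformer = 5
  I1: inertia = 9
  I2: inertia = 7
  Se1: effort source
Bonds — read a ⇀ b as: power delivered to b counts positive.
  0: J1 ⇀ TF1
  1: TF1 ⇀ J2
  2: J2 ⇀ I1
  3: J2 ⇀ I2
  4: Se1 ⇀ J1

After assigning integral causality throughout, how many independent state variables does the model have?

2  (I1, I2 all integral)

bond 4 →J1  (Se1 fixes effort; stroke away)
bond 0 →TF1  (J1: last free bond brings flow in)
bond 1 →J2  (TF TF1: opposite of bond 0)
bond 2 →I1  (J2 effort already set via bond 1)
bond 3 →I2  (J2 effort already set via bond 1)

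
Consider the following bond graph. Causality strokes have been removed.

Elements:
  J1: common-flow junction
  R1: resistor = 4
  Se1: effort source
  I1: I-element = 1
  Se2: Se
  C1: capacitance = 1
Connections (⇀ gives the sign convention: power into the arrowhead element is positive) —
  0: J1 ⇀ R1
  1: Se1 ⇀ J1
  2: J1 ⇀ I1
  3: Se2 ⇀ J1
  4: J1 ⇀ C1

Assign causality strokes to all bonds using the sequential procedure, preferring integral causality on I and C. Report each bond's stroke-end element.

β0 →J1
β1 →J1
β2 →I1
β3 →J1
β4 →J1

#1 →J1  (Se1 fixes effort; stroke away)
#3 →J1  (source Se2 imposes e)
#2 →I1  (I1 outputs flow p/I1)
#0 →J1  (J1 flow already set via bond 2)
#4 →J1  (common-f at J1 fixed by 2)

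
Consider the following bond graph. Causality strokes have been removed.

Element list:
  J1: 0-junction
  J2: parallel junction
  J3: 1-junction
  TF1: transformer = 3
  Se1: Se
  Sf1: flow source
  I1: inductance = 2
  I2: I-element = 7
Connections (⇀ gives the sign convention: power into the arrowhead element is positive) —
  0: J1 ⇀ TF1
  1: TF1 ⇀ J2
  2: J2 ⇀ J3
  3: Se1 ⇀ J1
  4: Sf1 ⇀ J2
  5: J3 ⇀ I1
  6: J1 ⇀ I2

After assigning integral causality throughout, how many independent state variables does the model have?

2  (I1, I2 all integral)

#3 |J1  (source Se1 imposes e)
#4 |Sf1  (Sf1: flow source, stroke at near end)
#0 |TF1  (common-e at J1 fixed by 3)
#6 |I2  (J1 effort already set via bond 3)
#1 |J2  (TF1: transformer flips bond 0)
#2 |J3  (J2: bond 1 brought effort, rest push out)
#5 |I1  (J3: last free bond brings flow in)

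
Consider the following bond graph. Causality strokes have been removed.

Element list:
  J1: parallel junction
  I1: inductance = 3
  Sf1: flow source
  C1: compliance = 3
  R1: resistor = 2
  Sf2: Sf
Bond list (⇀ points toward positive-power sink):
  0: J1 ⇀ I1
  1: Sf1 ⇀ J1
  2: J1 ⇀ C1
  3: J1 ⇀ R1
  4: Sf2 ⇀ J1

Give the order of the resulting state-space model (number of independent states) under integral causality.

#1 stroke at Sf1  (source Sf1 imposes f)
#4 stroke at Sf2  (Sf2: flow source, stroke at near end)
#0 stroke at I1  (prefer integral on I1)
#2 stroke at J1  (C1 integral (e out))
#3 stroke at R1  (common-e at J1 fixed by 2)

2  (C1, I1 all integral)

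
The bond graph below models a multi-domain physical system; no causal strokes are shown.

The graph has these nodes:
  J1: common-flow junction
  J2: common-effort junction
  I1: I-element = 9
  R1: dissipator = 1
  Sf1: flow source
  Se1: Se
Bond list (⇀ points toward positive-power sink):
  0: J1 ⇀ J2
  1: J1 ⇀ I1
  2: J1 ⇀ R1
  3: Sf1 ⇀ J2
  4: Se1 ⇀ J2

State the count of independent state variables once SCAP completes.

bond 3 stroke at Sf1  (Sf1 fixes flow; stroke at Sf1)
bond 4 stroke at J2  (source Se1 imposes e)
bond 0 stroke at J1  (J2 effort already set via bond 4)
bond 1 stroke at I1  (I1: I, integral causality)
bond 2 stroke at J1  (J1 flow already set via bond 1)

1  (I1 all integral)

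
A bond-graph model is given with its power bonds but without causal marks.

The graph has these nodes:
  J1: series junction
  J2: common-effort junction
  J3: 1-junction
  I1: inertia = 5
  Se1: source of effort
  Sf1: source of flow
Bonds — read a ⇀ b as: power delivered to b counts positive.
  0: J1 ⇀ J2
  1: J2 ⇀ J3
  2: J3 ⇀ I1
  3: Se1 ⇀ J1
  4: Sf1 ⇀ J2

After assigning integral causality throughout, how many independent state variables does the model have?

1  (I1 all integral)

bond 3 →J1  (Se1 fixes effort; stroke away)
bond 4 →Sf1  (Sf1 (Sf) sets flow on bond)
bond 0 →J2  (J1: last free bond brings flow in)
bond 1 →J3  (J2 effort already set via bond 0)
bond 2 →I1  (J3: last free bond brings flow in)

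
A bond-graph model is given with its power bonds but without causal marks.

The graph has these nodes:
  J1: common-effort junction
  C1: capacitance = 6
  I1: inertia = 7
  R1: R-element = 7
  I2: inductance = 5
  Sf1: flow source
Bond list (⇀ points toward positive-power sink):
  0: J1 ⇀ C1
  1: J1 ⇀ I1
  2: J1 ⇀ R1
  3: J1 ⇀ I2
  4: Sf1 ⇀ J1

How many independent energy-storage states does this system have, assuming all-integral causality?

β4 →Sf1  (Sf1 (Sf) sets flow on bond)
β0 →J1  (C1: C, integral causality)
β1 →I1  (0-jn J1 has e-setter on 0)
β2 →R1  (J1: bond 0 brought effort, rest push out)
β3 →I2  (J1 effort already set via bond 0)

3  (C1, I1, I2 all integral)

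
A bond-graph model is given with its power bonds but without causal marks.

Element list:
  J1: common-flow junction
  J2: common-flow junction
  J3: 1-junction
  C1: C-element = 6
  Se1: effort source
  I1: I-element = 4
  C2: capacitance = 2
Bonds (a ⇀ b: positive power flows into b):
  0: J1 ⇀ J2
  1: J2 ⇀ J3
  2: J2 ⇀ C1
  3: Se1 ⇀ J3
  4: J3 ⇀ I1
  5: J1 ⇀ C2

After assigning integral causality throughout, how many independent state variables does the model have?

bond 3 |J3  (Se1 (Se) sets effort on bond)
bond 2 |J2  (C1 integral (e out))
bond 4 |I1  (I1: I, integral causality)
bond 1 |J3  (common-f at J3 fixed by 4)
bond 0 |J2  (J2 flow already set via bond 1)
bond 5 |J1  (1-jn J1 has f-setter on 0)

3  (C1, C2, I1 all integral)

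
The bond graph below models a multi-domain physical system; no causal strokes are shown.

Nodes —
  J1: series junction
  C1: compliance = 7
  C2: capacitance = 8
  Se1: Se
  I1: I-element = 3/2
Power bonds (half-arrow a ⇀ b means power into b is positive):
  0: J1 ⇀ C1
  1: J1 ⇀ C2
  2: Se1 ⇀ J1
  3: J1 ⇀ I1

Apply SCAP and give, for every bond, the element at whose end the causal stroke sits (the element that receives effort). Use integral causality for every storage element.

b0 stroke at J1
b1 stroke at J1
b2 stroke at J1
b3 stroke at I1

#2 stroke→J1  (Se1 (Se) sets effort on bond)
#0 stroke→J1  (C1 outputs effort q/C1)
#1 stroke→J1  (prefer integral on C2)
#3 stroke→I1  (J1 needs exactly one f-in)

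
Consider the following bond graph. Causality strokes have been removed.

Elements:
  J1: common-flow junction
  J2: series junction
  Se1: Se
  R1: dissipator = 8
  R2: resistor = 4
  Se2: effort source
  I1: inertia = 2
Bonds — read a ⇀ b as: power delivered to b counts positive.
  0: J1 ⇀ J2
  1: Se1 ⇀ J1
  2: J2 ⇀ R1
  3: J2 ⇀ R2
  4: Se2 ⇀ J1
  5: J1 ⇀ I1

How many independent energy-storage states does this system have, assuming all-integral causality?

1  (I1 all integral)

#1 stroke at J1  (Se1: effort source, stroke at far end)
#4 stroke at J1  (Se2 (Se) sets effort on bond)
#5 stroke at I1  (prefer integral on I1)
#0 stroke at J1  (J1 flow already set via bond 5)
#2 stroke at J2  (J2: bond 0 brought flow, rest push out)
#3 stroke at J2  (J2 flow already set via bond 0)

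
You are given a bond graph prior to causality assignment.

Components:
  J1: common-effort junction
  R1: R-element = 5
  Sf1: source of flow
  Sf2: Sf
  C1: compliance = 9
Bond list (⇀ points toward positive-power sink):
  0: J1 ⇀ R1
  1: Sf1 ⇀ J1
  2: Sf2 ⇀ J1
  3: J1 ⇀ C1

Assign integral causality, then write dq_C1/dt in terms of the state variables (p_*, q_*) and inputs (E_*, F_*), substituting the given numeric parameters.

dq_C1/dt = F_Sf1 + F_Sf2 - q_C1/45

β1 stroke at Sf1  (Sf1 (Sf) sets flow on bond)
β2 stroke at Sf2  (source Sf2 imposes f)
β3 stroke at J1  (prefer integral on C1)
β0 stroke at R1  (common-e at J1 fixed by 3)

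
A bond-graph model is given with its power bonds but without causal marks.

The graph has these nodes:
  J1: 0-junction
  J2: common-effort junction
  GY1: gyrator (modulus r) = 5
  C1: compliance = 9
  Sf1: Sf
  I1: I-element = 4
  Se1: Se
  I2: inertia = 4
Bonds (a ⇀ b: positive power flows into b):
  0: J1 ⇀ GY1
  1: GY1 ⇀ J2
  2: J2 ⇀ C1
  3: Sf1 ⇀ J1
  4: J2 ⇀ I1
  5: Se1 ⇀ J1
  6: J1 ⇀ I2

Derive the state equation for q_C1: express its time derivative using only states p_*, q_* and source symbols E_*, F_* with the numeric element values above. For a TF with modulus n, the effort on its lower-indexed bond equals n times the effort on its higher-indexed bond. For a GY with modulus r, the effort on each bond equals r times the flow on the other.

β3 stroke→Sf1  (Sf1 fixes flow; stroke at Sf1)
β5 stroke→J1  (Se1 fixes effort; stroke away)
β0 stroke→GY1  (0-jn J1 has e-setter on 5)
β6 stroke→I2  (common-e at J1 fixed by 5)
β1 stroke→GY1  (through GY1, causality inverts; strokes same side of GY1)
β2 stroke→J2  (prefer integral on C1)
β4 stroke→I1  (0-jn J2 has e-setter on 2)

dq_C1/dt = E_Se1/5 - p_I1/4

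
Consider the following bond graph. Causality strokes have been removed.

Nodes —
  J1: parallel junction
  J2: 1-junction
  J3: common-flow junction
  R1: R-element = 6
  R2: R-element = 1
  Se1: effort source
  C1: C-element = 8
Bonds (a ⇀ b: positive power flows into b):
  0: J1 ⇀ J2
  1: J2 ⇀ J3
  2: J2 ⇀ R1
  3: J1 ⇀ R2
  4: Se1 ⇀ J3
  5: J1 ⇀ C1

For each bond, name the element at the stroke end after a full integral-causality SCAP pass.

#4 stroke at J3  (Se1 (Se) sets effort on bond)
#1 stroke at J2  (J3 needs exactly one f-in)
#5 stroke at J1  (C1 integral (e out))
#0 stroke at J2  (J1: bond 5 brought effort, rest push out)
#3 stroke at R2  (J1 effort already set via bond 5)
#2 stroke at R1  (J2 needs exactly one f-in)

b0 stroke at J2
b1 stroke at J2
b2 stroke at R1
b3 stroke at R2
b4 stroke at J3
b5 stroke at J1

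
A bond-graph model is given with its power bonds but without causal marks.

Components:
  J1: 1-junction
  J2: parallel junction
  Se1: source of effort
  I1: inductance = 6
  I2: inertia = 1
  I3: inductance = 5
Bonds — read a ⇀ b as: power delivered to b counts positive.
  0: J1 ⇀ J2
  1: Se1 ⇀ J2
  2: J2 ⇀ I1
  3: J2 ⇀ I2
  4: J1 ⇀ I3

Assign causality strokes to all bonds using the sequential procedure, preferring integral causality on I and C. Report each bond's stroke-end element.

b1 stroke at J2  (Se1 (Se) sets effort on bond)
b0 stroke at J1  (common-e at J2 fixed by 1)
b2 stroke at I1  (J2: bond 1 brought effort, rest push out)
b3 stroke at I2  (common-e at J2 fixed by 1)
b4 stroke at I3  (J1 needs exactly one f-in)

bond 0 stroke at J1
bond 1 stroke at J2
bond 2 stroke at I1
bond 3 stroke at I2
bond 4 stroke at I3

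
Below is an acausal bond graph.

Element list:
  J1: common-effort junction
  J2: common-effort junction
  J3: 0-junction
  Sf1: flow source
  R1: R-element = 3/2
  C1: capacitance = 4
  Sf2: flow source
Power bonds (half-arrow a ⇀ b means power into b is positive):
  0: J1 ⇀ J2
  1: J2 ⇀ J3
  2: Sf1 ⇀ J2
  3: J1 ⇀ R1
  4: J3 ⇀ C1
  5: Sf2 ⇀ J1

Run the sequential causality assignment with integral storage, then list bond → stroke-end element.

bond 2 |Sf1  (Sf1 fixes flow; stroke at Sf1)
bond 5 |Sf2  (Sf2 (Sf) sets flow on bond)
bond 4 |J3  (C1 outputs effort q/C1)
bond 1 |J2  (J3: bond 4 brought effort, rest push out)
bond 0 |J1  (0-jn J2 has e-setter on 1)
bond 3 |R1  (common-e at J1 fixed by 0)

β0 →J1
β1 →J2
β2 →Sf1
β3 →R1
β4 →J3
β5 →Sf2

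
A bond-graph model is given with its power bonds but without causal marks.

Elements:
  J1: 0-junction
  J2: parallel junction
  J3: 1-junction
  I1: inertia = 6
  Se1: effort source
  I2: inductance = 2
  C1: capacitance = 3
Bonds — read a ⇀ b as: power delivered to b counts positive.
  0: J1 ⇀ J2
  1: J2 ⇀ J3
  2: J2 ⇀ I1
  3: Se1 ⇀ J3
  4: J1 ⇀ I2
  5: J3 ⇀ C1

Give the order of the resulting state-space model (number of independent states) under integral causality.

b3 →J3  (source Se1 imposes e)
b2 →I1  (I1 integral (f out))
b4 →I2  (I2: I, integral causality)
b0 →J1  (J1: last free bond brings effort in)
b1 →J2  (J2 needs exactly one e-in)
b5 →J3  (J3 flow already set via bond 1)

3  (C1, I1, I2 all integral)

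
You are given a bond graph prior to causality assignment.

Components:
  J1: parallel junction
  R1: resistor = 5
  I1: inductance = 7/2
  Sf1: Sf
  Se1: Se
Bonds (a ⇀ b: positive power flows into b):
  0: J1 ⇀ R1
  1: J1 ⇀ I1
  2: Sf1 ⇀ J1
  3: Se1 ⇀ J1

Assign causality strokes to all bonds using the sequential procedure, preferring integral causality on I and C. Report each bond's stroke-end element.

β0 stroke at R1
β1 stroke at I1
β2 stroke at Sf1
β3 stroke at J1

#2 stroke at Sf1  (source Sf1 imposes f)
#3 stroke at J1  (source Se1 imposes e)
#0 stroke at R1  (J1 effort already set via bond 3)
#1 stroke at I1  (J1: bond 3 brought effort, rest push out)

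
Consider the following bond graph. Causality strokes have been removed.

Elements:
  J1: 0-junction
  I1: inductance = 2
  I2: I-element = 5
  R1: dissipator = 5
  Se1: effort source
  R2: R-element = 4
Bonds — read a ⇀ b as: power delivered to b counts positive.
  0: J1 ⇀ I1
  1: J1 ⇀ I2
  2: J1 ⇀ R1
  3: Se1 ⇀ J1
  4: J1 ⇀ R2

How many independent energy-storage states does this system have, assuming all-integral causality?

#3 stroke→J1  (Se1 fixes effort; stroke away)
#0 stroke→I1  (J1 effort already set via bond 3)
#1 stroke→I2  (J1: bond 3 brought effort, rest push out)
#2 stroke→R1  (0-jn J1 has e-setter on 3)
#4 stroke→R2  (J1 effort already set via bond 3)

2  (I1, I2 all integral)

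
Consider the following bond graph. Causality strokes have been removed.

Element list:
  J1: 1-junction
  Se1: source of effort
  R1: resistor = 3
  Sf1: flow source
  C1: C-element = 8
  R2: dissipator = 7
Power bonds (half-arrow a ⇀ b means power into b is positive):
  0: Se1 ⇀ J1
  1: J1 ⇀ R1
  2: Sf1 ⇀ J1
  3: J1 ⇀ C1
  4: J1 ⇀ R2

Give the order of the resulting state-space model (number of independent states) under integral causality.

1  (C1 all integral)

bond 0 →J1  (Se1 fixes effort; stroke away)
bond 2 →Sf1  (Sf1 (Sf) sets flow on bond)
bond 1 →J1  (common-f at J1 fixed by 2)
bond 3 →J1  (common-f at J1 fixed by 2)
bond 4 →J1  (1-jn J1 has f-setter on 2)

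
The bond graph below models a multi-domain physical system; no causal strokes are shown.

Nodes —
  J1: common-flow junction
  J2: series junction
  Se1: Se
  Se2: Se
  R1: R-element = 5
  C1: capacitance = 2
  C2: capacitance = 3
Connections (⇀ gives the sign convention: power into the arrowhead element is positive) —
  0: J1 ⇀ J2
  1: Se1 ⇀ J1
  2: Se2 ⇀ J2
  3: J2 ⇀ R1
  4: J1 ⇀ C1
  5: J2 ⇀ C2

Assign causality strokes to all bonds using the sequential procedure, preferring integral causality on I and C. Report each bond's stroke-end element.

β0 stroke at J2
β1 stroke at J1
β2 stroke at J2
β3 stroke at R1
β4 stroke at J1
β5 stroke at J2

bond 1 stroke→J1  (Se1: effort source, stroke at far end)
bond 2 stroke→J2  (source Se2 imposes e)
bond 4 stroke→J1  (C1 integral (e out))
bond 0 stroke→J2  (only one flow-in slot at J1)
bond 5 stroke→J2  (C2 integral (e out))
bond 3 stroke→R1  (only one flow-in slot at J2)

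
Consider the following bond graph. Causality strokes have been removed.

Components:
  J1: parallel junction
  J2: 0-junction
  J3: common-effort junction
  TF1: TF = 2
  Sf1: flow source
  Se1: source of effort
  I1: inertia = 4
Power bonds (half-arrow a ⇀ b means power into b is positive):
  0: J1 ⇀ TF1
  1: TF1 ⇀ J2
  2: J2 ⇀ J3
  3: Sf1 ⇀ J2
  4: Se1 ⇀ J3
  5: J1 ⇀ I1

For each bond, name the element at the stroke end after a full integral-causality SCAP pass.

b3 stroke at Sf1  (Sf1: flow source, stroke at near end)
b4 stroke at J3  (source Se1 imposes e)
b2 stroke at J2  (J3: bond 4 brought effort, rest push out)
b1 stroke at TF1  (J2: bond 2 brought effort, rest push out)
b0 stroke at J1  (through TF1, causality passes straight; one stroke at TF1)
b5 stroke at I1  (common-e at J1 fixed by 0)

β0 |J1
β1 |TF1
β2 |J2
β3 |Sf1
β4 |J3
β5 |I1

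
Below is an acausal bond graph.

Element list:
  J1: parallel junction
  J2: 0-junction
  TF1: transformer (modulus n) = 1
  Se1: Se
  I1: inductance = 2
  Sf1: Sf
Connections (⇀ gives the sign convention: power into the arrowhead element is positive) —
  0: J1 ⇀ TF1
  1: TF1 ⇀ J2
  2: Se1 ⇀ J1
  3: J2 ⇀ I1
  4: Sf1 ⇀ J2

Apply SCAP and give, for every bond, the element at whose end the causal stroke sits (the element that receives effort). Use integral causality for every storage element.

β0 |TF1
β1 |J2
β2 |J1
β3 |I1
β4 |Sf1

b2 →J1  (Se1: effort source, stroke at far end)
b4 →Sf1  (Sf1 fixes flow; stroke at Sf1)
b0 →TF1  (0-jn J1 has e-setter on 2)
b1 →J2  (TF1 one-in-one-out from 0)
b3 →I1  (0-jn J2 has e-setter on 1)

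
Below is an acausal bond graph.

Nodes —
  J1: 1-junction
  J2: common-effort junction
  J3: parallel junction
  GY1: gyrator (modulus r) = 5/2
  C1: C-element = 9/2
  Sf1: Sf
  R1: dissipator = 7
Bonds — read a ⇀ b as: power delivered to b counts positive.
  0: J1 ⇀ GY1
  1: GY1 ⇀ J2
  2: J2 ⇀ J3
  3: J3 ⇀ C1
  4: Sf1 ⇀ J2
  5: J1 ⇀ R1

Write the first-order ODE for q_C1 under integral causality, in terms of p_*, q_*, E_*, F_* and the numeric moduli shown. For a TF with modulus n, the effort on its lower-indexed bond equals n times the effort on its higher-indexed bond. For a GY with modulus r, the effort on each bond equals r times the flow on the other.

β4 |Sf1  (Sf1: flow source, stroke at near end)
β3 |J3  (C1 integral (e out))
β2 |J2  (J3: bond 3 brought effort, rest push out)
β1 |GY1  (J2: bond 2 brought effort, rest push out)
β0 |GY1  (GY GY1: same side as bond 1)
β5 |J1  (J1 flow already set via bond 0)

dq_C1/dt = F_Sf1 - 56*q_C1/225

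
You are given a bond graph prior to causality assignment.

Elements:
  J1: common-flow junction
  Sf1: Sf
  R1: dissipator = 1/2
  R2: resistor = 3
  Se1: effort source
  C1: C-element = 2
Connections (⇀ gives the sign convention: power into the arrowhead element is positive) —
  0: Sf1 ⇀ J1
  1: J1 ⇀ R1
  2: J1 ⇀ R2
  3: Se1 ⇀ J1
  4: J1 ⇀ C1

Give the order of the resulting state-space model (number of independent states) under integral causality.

bond 0 →Sf1  (Sf1: flow source, stroke at near end)
bond 3 →J1  (Se1: effort source, stroke at far end)
bond 1 →J1  (J1: bond 0 brought flow, rest push out)
bond 2 →J1  (J1 flow already set via bond 0)
bond 4 →J1  (1-jn J1 has f-setter on 0)

1  (C1 all integral)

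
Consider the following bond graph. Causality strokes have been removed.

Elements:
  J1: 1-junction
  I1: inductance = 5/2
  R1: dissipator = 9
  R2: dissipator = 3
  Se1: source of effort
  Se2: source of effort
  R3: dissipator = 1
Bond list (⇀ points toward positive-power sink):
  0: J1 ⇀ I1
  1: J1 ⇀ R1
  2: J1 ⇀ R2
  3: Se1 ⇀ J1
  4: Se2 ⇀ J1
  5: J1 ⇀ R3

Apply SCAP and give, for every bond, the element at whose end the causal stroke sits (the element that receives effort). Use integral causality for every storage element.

bond 0 →I1
bond 1 →J1
bond 2 →J1
bond 3 →J1
bond 4 →J1
bond 5 →J1

#3 →J1  (Se1: effort source, stroke at far end)
#4 →J1  (Se2 fixes effort; stroke away)
#0 →I1  (I1 outputs flow p/I1)
#1 →J1  (1-jn J1 has f-setter on 0)
#2 →J1  (J1: bond 0 brought flow, rest push out)
#5 →J1  (common-f at J1 fixed by 0)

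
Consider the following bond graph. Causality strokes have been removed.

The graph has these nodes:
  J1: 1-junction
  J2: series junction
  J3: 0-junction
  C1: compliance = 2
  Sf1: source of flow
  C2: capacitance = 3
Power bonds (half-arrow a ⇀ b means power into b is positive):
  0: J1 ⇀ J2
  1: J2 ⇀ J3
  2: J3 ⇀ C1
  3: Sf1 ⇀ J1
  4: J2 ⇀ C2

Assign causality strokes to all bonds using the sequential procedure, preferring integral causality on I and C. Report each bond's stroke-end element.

#0 |J1
#1 |J2
#2 |J3
#3 |Sf1
#4 |J2

#3 stroke at Sf1  (Sf1 (Sf) sets flow on bond)
#0 stroke at J1  (common-f at J1 fixed by 3)
#1 stroke at J2  (J2: bond 0 brought flow, rest push out)
#4 stroke at J2  (1-jn J2 has f-setter on 0)
#2 stroke at J3  (closing 0-jn rule on J3)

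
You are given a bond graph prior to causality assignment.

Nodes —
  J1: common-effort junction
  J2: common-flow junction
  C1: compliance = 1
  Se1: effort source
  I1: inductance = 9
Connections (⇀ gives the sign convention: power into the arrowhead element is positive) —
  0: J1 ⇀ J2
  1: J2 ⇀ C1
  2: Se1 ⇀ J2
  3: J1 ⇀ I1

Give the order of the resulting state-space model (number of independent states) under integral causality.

b2 |J2  (Se1: effort source, stroke at far end)
b1 |J2  (C1 integral (e out))
b0 |J1  (J2: last free bond brings flow in)
b3 |I1  (0-jn J1 has e-setter on 0)

2  (C1, I1 all integral)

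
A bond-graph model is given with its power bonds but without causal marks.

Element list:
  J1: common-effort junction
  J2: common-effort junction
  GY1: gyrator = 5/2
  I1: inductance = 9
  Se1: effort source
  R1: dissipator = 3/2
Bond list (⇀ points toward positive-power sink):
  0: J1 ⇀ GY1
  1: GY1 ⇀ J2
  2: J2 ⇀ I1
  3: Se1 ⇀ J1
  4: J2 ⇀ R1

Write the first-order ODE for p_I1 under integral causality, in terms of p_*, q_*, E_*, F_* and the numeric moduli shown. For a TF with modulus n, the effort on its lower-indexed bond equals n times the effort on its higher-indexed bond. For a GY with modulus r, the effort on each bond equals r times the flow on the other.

dp_I1/dt = 3*E_Se1/5 - p_I1/6

β3 →J1  (Se1 fixes effort; stroke away)
β0 →GY1  (common-e at J1 fixed by 3)
β1 →GY1  (through GY1, causality inverts; strokes same side of GY1)
β2 →I1  (I1 integral (f out))
β4 →J2  (J2 needs exactly one e-in)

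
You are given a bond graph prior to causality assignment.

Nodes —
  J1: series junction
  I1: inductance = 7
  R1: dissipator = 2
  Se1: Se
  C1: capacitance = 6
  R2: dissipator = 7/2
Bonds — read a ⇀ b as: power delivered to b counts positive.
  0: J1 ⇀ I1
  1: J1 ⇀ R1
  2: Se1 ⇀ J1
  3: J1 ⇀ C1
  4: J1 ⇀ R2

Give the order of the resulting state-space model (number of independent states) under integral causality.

β2 stroke at J1  (Se1: effort source, stroke at far end)
β0 stroke at I1  (I1 integral (f out))
β1 stroke at J1  (common-f at J1 fixed by 0)
β3 stroke at J1  (J1: bond 0 brought flow, rest push out)
β4 stroke at J1  (J1 flow already set via bond 0)

2  (C1, I1 all integral)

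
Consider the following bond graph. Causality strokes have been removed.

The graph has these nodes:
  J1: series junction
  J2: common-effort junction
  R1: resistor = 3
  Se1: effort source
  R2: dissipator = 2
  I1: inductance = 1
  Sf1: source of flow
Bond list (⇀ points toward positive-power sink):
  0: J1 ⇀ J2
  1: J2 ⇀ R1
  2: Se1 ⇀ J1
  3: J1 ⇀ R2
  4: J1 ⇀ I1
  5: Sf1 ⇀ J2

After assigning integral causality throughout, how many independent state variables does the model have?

1  (I1 all integral)

bond 2 |J1  (Se1 fixes effort; stroke away)
bond 5 |Sf1  (Sf1 (Sf) sets flow on bond)
bond 4 |I1  (I1 outputs flow p/I1)
bond 0 |J1  (J1 flow already set via bond 4)
bond 3 |J1  (1-jn J1 has f-setter on 4)
bond 1 |J2  (only one effort-in slot at J2)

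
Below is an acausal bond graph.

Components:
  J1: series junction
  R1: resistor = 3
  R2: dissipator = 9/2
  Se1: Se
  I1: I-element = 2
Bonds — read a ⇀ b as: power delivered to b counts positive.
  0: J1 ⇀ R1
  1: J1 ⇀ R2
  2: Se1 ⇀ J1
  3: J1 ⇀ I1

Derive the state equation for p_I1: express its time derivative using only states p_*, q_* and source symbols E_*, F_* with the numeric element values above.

bond 2 stroke at J1  (Se1 (Se) sets effort on bond)
bond 3 stroke at I1  (prefer integral on I1)
bond 0 stroke at J1  (1-jn J1 has f-setter on 3)
bond 1 stroke at J1  (1-jn J1 has f-setter on 3)

dp_I1/dt = E_Se1 - 15*p_I1/4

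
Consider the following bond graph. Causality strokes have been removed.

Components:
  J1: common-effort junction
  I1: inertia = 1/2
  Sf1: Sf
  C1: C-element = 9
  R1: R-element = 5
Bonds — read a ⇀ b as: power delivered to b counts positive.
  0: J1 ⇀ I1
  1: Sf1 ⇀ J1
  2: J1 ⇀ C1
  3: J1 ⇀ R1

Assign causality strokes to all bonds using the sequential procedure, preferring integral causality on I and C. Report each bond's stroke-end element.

#0 |I1
#1 |Sf1
#2 |J1
#3 |R1

bond 1 →Sf1  (Sf1: flow source, stroke at near end)
bond 0 →I1  (I1: I, integral causality)
bond 2 →J1  (C1 outputs effort q/C1)
bond 3 →R1  (common-e at J1 fixed by 2)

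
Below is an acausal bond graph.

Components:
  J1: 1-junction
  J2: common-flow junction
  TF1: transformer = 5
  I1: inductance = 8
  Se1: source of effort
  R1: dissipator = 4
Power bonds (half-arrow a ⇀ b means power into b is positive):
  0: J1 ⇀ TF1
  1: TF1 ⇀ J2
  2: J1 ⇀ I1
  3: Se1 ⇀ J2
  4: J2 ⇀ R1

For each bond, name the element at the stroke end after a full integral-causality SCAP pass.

#3 |J2  (source Se1 imposes e)
#2 |I1  (I1: I, integral causality)
#0 |J1  (J1 flow already set via bond 2)
#1 |TF1  (through TF1, causality passes straight; one stroke at TF1)
#4 |J2  (common-f at J2 fixed by 1)

bond 0 stroke→J1
bond 1 stroke→TF1
bond 2 stroke→I1
bond 3 stroke→J2
bond 4 stroke→J2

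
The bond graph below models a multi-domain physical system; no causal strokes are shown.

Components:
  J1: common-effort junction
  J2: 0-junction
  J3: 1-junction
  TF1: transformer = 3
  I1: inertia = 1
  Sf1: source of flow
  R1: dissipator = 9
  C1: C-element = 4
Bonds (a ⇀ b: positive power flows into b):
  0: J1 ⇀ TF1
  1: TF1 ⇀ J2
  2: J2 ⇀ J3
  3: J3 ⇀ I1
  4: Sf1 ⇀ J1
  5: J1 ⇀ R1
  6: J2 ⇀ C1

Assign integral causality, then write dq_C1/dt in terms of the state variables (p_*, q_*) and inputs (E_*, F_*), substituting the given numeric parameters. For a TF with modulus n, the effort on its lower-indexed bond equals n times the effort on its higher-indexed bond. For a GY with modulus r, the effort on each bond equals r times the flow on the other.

dq_C1/dt = 3*F_Sf1 - p_I1 - q_C1/4

β4 →Sf1  (Sf1: flow source, stroke at near end)
β3 →I1  (prefer integral on I1)
β2 →J3  (J3 flow already set via bond 3)
β6 →J2  (C1 integral (e out))
β1 →TF1  (J2: bond 6 brought effort, rest push out)
β0 →J1  (through TF1, causality passes straight; one stroke at TF1)
β5 →R1  (common-e at J1 fixed by 0)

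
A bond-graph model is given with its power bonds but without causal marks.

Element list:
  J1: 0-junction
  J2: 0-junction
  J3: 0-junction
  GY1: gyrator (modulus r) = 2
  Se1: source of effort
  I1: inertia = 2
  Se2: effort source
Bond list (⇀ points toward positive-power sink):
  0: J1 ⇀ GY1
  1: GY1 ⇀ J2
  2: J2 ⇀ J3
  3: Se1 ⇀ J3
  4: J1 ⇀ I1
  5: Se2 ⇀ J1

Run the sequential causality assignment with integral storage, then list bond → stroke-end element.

#0 →GY1
#1 →GY1
#2 →J2
#3 →J3
#4 →I1
#5 →J1

β3 →J3  (Se1: effort source, stroke at far end)
β5 →J1  (Se2 (Se) sets effort on bond)
β0 →GY1  (common-e at J1 fixed by 5)
β4 →I1  (0-jn J1 has e-setter on 5)
β2 →J2  (J3 effort already set via bond 3)
β1 →GY1  (GY1: gyrator matches bond 0)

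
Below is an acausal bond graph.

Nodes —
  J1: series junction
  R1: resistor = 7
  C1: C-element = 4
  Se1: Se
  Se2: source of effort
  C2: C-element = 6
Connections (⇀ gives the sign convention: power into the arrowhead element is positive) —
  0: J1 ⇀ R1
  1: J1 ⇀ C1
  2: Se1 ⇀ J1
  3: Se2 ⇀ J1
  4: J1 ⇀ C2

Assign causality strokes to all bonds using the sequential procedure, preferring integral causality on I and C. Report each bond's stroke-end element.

bond 2 |J1  (Se1 (Se) sets effort on bond)
bond 3 |J1  (Se2 (Se) sets effort on bond)
bond 1 |J1  (C1 outputs effort q/C1)
bond 4 |J1  (C2 integral (e out))
bond 0 |R1  (J1 needs exactly one f-in)

b0 |R1
b1 |J1
b2 |J1
b3 |J1
b4 |J1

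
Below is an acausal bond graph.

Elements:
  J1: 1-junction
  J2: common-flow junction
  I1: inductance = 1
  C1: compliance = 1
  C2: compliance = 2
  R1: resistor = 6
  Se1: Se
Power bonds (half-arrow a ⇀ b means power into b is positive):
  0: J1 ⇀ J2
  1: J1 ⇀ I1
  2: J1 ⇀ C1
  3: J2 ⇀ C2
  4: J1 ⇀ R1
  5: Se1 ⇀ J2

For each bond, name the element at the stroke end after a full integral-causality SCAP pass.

#0 stroke at J1
#1 stroke at I1
#2 stroke at J1
#3 stroke at J2
#4 stroke at J1
#5 stroke at J2

β5 stroke→J2  (Se1 (Se) sets effort on bond)
β1 stroke→I1  (prefer integral on I1)
β0 stroke→J1  (J1: bond 1 brought flow, rest push out)
β2 stroke→J1  (common-f at J1 fixed by 1)
β4 stroke→J1  (J1 flow already set via bond 1)
β3 stroke→J2  (1-jn J2 has f-setter on 0)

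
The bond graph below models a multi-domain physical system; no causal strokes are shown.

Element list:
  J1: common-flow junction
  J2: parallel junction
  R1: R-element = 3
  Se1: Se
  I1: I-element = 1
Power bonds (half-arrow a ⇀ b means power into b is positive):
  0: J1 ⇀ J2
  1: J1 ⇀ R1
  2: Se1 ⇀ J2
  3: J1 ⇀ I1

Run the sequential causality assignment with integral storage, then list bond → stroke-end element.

#0 stroke at J1
#1 stroke at J1
#2 stroke at J2
#3 stroke at I1

b2 stroke→J2  (Se1 fixes effort; stroke away)
b0 stroke→J1  (J2 effort already set via bond 2)
b3 stroke→I1  (I1 integral (f out))
b1 stroke→J1  (J1 flow already set via bond 3)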